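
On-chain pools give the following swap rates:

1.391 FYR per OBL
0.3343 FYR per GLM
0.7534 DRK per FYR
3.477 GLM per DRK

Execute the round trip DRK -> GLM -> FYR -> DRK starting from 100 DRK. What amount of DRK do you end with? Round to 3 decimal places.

87.572

100 DRK × 3.477 = 347.7 GLM
347.7 GLM × 0.3343 = 116.23611 FYR
116.23611 FYR × 0.7534 = 87.572285274 DRK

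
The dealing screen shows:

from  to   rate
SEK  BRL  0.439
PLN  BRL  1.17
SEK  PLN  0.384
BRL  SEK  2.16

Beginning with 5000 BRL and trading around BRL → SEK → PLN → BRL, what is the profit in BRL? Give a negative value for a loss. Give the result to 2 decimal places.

5000 BRL × 2.16 = 10800 SEK
10800 SEK × 0.384 = 4147.2 PLN
4147.2 PLN × 1.17 = 4852.224 BRL
Net change: 4852.224 − 5000 = -147.776 BRL

-147.78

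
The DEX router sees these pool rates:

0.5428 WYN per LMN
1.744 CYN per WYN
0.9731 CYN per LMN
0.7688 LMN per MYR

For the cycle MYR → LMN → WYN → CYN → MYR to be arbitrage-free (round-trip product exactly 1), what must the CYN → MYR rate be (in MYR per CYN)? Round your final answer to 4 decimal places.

Known legs of the cycle: 0.7688 × 0.5428 × 1.744 = 0.72777929216
For no arbitrage the full-cycle product must be 1, so the missing rate is 1 / 0.72777929216 ≈ 1.374043.

1.3740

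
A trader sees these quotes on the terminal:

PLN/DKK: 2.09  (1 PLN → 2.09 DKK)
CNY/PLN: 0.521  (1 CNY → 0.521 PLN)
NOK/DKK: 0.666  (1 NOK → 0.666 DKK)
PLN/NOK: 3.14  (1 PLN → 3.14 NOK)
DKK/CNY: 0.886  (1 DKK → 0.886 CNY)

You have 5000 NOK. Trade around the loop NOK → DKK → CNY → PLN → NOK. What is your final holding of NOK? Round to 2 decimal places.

5000 NOK × 0.666 = 3330 DKK
3330 DKK × 0.886 = 2950.38 CNY
2950.38 CNY × 0.521 = 1537.14798 PLN
1537.14798 PLN × 3.14 = 4826.6446572 NOK

4826.64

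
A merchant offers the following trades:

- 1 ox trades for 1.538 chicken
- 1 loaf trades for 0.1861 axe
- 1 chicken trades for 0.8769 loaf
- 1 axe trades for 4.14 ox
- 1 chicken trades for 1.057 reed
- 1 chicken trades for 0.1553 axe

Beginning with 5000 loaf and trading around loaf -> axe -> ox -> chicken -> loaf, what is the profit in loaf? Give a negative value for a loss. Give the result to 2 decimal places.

5000 loaf × 0.1861 = 930.5 axe
930.5 axe × 4.14 = 3852.27 ox
3852.27 ox × 1.538 = 5924.79126 chicken
5924.79126 chicken × 0.8769 = 5195.449455894 loaf
Net change: 5195.449455894 − 5000 = 195.449455894 loaf

195.45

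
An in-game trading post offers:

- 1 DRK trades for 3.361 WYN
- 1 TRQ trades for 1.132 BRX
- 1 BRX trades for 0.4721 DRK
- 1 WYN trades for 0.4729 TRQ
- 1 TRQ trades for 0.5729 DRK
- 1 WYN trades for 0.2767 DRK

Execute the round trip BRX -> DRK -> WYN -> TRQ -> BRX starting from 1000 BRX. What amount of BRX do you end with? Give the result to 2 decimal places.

849.41

1000 BRX × 0.4721 = 472.1 DRK
472.1 DRK × 3.361 = 1586.7281 WYN
1586.7281 WYN × 0.4729 = 750.36371849 TRQ
750.36371849 TRQ × 1.132 = 849.41172933068 BRX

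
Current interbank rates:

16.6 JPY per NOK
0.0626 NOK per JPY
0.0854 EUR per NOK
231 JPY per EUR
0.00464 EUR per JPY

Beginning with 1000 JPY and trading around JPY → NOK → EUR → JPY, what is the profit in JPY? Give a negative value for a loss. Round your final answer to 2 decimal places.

1000 JPY × 0.0626 = 62.6 NOK
62.6 NOK × 0.0854 = 5.34604 EUR
5.34604 EUR × 231 = 1234.93524 JPY
Net change: 1234.93524 − 1000 = 234.93524 JPY

234.94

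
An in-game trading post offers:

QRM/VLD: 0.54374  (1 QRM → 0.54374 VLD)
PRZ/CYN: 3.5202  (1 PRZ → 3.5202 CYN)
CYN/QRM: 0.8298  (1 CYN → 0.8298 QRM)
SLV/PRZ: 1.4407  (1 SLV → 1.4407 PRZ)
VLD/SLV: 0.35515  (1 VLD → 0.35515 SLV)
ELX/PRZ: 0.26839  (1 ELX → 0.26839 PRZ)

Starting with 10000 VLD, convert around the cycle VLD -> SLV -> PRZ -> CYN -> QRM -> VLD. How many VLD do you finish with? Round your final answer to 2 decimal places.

10000 VLD × 0.35515 = 3551.5 SLV
3551.5 SLV × 1.4407 = 5116.64605 PRZ
5116.64605 PRZ × 3.5202 = 18011.61742521 CYN
18011.61742521 CYN × 0.8298 = 14946.040139439258 QRM
14946.040139439258 QRM × 0.54374 = 8126.75986541870214492 VLD

8126.76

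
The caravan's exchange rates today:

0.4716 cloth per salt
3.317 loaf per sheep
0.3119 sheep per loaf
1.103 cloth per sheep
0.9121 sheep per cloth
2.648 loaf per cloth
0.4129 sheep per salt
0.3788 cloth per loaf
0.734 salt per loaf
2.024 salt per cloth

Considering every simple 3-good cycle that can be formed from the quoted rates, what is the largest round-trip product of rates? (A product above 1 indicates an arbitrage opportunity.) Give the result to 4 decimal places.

1.1460

cloth→sheep→loaf→cloth: 0.9121 × 3.317 × 0.3788 = 1.14604
salt→sheep→loaf→salt: 0.4129 × 3.317 × 0.734 = 1.00528
salt→sheep→cloth→salt: 0.4129 × 1.103 × 2.024 = 0.92179
salt→cloth→loaf→salt: 0.4716 × 2.648 × 0.734 = 0.91662
cloth→loaf→sheep→cloth: 2.648 × 0.3119 × 1.103 = 0.91098
Maximum is cloth→sheep→loaf→cloth at 1.1460; arbitrage exists.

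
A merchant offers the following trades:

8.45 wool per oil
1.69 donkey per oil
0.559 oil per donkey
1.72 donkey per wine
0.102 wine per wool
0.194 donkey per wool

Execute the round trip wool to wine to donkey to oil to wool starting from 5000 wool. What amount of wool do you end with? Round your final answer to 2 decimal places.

5000 wool × 0.102 = 510 wine
510 wine × 1.72 = 877.2 donkey
877.2 donkey × 0.559 = 490.3548 oil
490.3548 oil × 8.45 = 4143.49806 wool

4143.50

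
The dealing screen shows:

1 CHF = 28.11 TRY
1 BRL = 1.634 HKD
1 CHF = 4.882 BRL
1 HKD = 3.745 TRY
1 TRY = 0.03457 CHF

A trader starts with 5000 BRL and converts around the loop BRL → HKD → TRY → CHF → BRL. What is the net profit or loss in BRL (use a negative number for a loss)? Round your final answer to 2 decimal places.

163.82

5000 BRL × 1.634 = 8170 HKD
8170 HKD × 3.745 = 30596.65 TRY
30596.65 TRY × 0.03457 = 1057.7261905 CHF
1057.7261905 CHF × 4.882 = 5163.819262021 BRL
Net change: 5163.819262021 − 5000 = 163.819262021 BRL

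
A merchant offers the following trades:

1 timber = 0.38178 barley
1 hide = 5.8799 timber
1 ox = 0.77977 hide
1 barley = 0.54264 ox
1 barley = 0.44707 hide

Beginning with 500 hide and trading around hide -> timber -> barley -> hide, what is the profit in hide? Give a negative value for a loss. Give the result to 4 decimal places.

500 hide × 5.8799 = 2939.95 timber
2939.95 timber × 0.38178 = 1122.414111 barley
1122.414111 barley × 0.44707 = 501.79767660477 hide
Net change: 501.79767660477 − 500 = 1.79767660477 hide

1.7977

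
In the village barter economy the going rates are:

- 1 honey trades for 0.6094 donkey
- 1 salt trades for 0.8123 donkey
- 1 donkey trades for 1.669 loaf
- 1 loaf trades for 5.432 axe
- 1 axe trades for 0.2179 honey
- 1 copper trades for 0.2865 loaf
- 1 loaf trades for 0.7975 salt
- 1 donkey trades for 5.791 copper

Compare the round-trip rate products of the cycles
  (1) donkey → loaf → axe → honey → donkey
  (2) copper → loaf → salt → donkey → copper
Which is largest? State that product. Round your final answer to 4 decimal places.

1.2039

(1) 1.669 × 5.432 × 0.2179 × 0.6094 = 1.20386
(2) 0.2865 × 0.7975 × 0.8123 × 5.791 = 1.07479
Highest is cycle (1) at 1.2039 (>1, arbitrage).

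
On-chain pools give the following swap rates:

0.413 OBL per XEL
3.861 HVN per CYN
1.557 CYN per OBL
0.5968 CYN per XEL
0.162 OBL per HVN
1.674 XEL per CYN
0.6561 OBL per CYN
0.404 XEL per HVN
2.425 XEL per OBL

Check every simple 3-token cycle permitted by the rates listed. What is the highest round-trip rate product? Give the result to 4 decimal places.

1.0765

OBL→CYN→XEL→OBL: 1.557 × 1.674 × 0.413 = 1.07645
HVN→OBL→CYN→HVN: 0.162 × 1.557 × 3.861 = 0.97388
OBL→XEL→CYN→OBL: 2.425 × 0.5968 × 0.6561 = 0.94953
HVN→XEL→CYN→HVN: 0.404 × 0.5968 × 3.861 = 0.93091
Maximum is OBL→CYN→XEL→OBL at 1.0765; arbitrage exists.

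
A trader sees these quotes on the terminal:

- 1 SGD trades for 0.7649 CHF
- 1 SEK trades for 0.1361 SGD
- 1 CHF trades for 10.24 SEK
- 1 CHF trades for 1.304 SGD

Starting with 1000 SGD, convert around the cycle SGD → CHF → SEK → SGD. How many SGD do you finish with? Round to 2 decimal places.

1066.01

1000 SGD × 0.7649 = 764.9 CHF
764.9 CHF × 10.24 = 7832.576 SEK
7832.576 SEK × 0.1361 = 1066.0135936 SGD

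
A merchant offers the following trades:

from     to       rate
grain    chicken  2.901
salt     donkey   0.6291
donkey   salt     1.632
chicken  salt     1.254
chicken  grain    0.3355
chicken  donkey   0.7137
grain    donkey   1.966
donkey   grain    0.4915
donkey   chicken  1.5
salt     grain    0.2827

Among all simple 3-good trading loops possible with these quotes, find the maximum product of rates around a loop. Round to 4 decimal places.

chicken→salt→donkey→chicken: 1.254 × 0.6291 × 1.5 = 1.18334
chicken→salt→grain→chicken: 1.254 × 0.2827 × 2.901 = 1.02842
chicken→donkey→grain→chicken: 0.7137 × 0.4915 × 2.901 = 1.01762
chicken→grain→donkey→chicken: 0.3355 × 1.966 × 1.5 = 0.98939
donkey→salt→grain→donkey: 1.632 × 0.2827 × 1.966 = 0.90705
Maximum is chicken→salt→donkey→chicken at 1.1833; arbitrage exists.

1.1833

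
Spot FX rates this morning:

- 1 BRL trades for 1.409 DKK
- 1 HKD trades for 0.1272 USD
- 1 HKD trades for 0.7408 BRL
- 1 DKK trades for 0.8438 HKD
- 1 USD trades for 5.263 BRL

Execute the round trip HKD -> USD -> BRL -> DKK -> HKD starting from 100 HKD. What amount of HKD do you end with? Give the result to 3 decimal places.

79.592

100 HKD × 0.1272 = 12.72 USD
12.72 USD × 5.263 = 66.94536 BRL
66.94536 BRL × 1.409 = 94.32601224 DKK
94.32601224 DKK × 0.8438 = 79.592289128112 HKD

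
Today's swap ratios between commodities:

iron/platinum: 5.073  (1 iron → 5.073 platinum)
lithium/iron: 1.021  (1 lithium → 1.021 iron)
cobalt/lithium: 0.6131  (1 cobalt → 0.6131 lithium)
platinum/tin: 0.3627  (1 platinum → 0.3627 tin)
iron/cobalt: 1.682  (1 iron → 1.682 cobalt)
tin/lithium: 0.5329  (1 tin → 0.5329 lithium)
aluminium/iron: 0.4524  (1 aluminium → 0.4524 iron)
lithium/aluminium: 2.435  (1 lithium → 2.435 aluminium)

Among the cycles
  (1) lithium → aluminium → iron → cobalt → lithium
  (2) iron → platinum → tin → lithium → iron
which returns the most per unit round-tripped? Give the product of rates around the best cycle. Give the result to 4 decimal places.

(1) 2.435 × 0.4524 × 1.682 × 0.6131 = 1.13600
(2) 5.073 × 0.3627 × 0.5329 × 1.021 = 1.00111
Highest is cycle (1) at 1.1360 (>1, arbitrage).

1.1360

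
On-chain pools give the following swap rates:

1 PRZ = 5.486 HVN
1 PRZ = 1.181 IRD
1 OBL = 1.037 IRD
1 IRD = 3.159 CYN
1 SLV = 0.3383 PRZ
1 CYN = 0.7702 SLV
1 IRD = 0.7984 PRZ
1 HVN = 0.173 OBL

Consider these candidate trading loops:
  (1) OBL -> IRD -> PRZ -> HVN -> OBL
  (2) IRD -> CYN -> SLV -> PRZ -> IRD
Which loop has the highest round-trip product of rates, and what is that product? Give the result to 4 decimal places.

0.9721

(1) 1.037 × 0.7984 × 5.486 × 0.173 = 0.78578
(2) 3.159 × 0.7702 × 0.3383 × 1.181 = 0.97209
Highest is cycle (2) at 0.9721 (≤1, no arbitrage).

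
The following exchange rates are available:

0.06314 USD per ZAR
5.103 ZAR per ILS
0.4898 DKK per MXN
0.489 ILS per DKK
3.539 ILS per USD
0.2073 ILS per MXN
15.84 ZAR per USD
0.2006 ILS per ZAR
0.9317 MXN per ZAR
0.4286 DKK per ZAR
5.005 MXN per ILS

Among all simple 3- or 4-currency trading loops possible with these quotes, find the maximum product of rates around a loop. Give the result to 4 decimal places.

DKK→ILS→MXN→DKK: 0.489 × 5.005 × 0.4898 = 1.19876
USD→ILS→ZAR→USD: 3.539 × 5.103 × 0.06314 = 1.14028
DKK→ILS→ZAR→MXN→DKK: 0.489 × 5.103 × 0.9317 × 0.4898 = 1.13875
DKK→ILS→ZAR→DKK: 0.489 × 5.103 × 0.4286 = 1.06951
ILS→ZAR→MXN→ILS: 5.103 × 0.9317 × 0.2073 = 0.98560
Maximum is DKK→ILS→MXN→DKK at 1.1988; arbitrage exists.

1.1988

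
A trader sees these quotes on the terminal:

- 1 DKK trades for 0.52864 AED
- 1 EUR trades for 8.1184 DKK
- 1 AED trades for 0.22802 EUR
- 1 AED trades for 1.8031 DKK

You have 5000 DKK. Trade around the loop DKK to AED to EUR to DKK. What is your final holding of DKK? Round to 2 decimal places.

5000 DKK × 0.52864 = 2643.2 AED
2643.2 AED × 0.22802 = 602.702464 EUR
602.702464 EUR × 8.1184 = 4892.9796837376 DKK

4892.98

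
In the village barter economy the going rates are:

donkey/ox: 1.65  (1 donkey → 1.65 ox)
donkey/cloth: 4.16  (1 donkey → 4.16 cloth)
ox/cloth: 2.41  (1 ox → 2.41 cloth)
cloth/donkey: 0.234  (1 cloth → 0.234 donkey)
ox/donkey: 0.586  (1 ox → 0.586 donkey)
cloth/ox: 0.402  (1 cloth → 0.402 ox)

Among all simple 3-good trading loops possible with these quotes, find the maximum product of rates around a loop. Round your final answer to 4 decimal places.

cloth→ox→donkey→cloth: 0.402 × 0.586 × 4.16 = 0.97998
cloth→donkey→ox→cloth: 0.234 × 1.65 × 2.41 = 0.93050
Maximum is cloth→ox→donkey→cloth at 0.9800; no arbitrage — every cycle loses value.

0.9800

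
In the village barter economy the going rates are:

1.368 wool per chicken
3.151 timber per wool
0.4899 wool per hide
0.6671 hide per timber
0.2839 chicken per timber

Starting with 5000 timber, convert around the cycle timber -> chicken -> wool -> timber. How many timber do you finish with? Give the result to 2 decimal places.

6118.85

5000 timber × 0.2839 = 1419.5 chicken
1419.5 chicken × 1.368 = 1941.876 wool
1941.876 wool × 3.151 = 6118.851276 timber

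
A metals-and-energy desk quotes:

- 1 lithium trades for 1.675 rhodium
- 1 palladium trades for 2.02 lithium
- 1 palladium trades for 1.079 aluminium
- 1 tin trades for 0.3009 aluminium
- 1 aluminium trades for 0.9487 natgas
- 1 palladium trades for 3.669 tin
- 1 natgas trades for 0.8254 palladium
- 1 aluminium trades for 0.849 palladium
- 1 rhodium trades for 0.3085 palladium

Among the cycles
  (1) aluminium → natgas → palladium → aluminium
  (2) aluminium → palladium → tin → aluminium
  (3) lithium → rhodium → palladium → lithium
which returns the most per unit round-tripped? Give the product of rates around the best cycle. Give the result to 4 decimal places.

1.0438

(1) 0.9487 × 0.8254 × 1.079 = 0.84492
(2) 0.849 × 3.669 × 0.3009 = 0.93730
(3) 1.675 × 0.3085 × 2.02 = 1.04381
Highest is cycle (3) at 1.0438 (>1, arbitrage).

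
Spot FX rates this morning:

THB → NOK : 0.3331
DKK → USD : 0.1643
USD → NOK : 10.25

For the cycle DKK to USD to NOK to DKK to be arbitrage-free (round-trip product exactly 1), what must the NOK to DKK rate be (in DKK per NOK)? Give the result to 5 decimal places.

Known legs of the cycle: 0.1643 × 10.25 = 1.684075
For no arbitrage the full-cycle product must be 1, so the missing rate is 1 / 1.684075 ≈ 0.5937978.

0.59380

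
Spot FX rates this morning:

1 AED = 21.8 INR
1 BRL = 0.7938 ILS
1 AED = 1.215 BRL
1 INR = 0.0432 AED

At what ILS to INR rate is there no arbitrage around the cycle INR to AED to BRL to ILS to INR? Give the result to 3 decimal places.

Known legs of the cycle: 0.0432 × 1.215 × 0.7938 = 0.0416649744
For no arbitrage the full-cycle product must be 1, so the missing rate is 1 / 0.0416649744 ≈ 24.00097.

24.001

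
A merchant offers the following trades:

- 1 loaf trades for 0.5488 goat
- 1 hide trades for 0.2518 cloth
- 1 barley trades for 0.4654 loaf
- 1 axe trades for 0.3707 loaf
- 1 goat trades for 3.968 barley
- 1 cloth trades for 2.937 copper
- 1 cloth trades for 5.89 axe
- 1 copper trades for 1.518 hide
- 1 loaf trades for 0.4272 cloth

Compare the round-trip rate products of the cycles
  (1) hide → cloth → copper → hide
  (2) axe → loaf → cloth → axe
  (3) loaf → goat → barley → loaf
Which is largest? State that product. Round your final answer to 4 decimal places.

1.1226

(1) 0.2518 × 2.937 × 1.518 = 1.12262
(2) 0.3707 × 0.4272 × 5.89 = 0.93276
(3) 0.5488 × 3.968 × 0.4654 = 1.01347
Highest is cycle (1) at 1.1226 (>1, arbitrage).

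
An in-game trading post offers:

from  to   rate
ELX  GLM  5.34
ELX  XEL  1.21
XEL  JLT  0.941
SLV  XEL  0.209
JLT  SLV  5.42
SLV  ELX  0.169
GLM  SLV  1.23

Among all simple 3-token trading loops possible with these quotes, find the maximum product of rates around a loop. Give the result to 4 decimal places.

ELX→GLM→SLV→ELX: 5.34 × 1.23 × 0.169 = 1.11003
SLV→XEL→JLT→SLV: 0.209 × 0.941 × 5.42 = 1.06595
Maximum is ELX→GLM→SLV→ELX at 1.1100; arbitrage exists.

1.1100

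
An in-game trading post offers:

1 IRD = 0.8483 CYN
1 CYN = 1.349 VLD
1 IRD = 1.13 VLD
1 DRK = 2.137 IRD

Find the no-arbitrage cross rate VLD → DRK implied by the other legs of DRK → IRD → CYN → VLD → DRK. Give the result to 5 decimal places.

0.40892

Known legs of the cycle: 2.137 × 0.8483 × 1.349 = 2.4454902679
For no arbitrage the full-cycle product must be 1, so the missing rate is 1 / 2.4454902679 ≈ 0.4089160.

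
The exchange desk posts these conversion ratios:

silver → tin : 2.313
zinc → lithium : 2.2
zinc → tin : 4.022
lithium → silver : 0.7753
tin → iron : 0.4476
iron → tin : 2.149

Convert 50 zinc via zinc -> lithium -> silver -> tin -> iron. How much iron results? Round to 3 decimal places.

50 zinc × 2.2 = 110 lithium
110 lithium × 0.7753 = 85.283 silver
85.283 silver × 2.313 = 197.259579 tin
197.259579 tin × 0.4476 = 88.2933875604 iron

88.293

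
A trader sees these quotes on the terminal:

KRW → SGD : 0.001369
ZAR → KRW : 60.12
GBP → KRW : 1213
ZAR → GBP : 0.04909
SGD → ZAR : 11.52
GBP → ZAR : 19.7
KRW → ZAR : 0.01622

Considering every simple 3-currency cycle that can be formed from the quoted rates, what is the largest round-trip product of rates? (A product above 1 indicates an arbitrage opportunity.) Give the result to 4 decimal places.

0.9658

ZAR→GBP→KRW→ZAR: 0.04909 × 1213 × 0.01622 = 0.96584
ZAR→KRW→SGD→ZAR: 60.12 × 0.001369 × 11.52 = 0.94815
Maximum is ZAR→GBP→KRW→ZAR at 0.9658; no arbitrage — every cycle loses value.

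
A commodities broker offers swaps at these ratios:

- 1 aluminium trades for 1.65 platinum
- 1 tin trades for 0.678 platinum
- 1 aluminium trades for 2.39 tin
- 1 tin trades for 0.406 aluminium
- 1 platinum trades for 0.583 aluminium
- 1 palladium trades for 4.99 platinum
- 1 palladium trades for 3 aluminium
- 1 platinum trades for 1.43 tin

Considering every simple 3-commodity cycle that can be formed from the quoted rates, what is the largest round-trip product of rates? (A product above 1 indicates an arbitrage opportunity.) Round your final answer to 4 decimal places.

tin→aluminium→platinum→tin: 0.406 × 1.65 × 1.43 = 0.95796
tin→platinum→aluminium→tin: 0.678 × 0.583 × 2.39 = 0.94470
Maximum is tin→aluminium→platinum→tin at 0.9580; no arbitrage — every cycle loses value.

0.9580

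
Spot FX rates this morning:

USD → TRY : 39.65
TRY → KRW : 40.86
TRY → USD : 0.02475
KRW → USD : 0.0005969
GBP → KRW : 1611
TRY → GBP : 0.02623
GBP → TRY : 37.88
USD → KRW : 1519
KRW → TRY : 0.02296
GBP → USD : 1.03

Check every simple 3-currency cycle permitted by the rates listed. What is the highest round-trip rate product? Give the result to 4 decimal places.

TRY→GBP→USD→TRY: 0.02623 × 1.03 × 39.65 = 1.07122
TRY→GBP→KRW→TRY: 0.02623 × 1611 × 0.02296 = 0.97021
TRY→KRW→USD→TRY: 40.86 × 0.0005969 × 39.65 = 0.96704
TRY→USD→KRW→TRY: 0.02475 × 1519 × 0.02296 = 0.86319
Maximum is TRY→GBP→USD→TRY at 1.0712; arbitrage exists.

1.0712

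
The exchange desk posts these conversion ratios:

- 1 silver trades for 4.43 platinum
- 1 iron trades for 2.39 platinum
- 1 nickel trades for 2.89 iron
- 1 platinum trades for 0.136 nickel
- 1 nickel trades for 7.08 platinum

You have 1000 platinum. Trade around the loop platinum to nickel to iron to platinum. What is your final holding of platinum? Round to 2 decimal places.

1000 platinum × 0.136 = 136 nickel
136 nickel × 2.89 = 393.04 iron
393.04 iron × 2.39 = 939.3656 platinum

939.37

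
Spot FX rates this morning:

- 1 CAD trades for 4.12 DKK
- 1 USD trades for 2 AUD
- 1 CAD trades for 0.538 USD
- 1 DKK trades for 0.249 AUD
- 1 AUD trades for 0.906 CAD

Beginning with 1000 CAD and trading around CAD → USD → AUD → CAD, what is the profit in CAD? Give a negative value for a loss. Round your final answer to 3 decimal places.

1000 CAD × 0.538 = 538 USD
538 USD × 2 = 1076 AUD
1076 AUD × 0.906 = 974.856 CAD
Net change: 974.856 − 1000 = -25.144 CAD

-25.144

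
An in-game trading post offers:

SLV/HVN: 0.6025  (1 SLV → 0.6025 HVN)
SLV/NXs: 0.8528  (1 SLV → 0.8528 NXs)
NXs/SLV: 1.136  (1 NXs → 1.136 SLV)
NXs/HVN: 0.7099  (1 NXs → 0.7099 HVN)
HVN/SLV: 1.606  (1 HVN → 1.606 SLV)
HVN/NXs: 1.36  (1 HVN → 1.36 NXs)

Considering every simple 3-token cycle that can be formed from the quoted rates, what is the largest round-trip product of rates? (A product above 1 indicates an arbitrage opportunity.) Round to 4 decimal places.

NXs→HVN→SLV→NXs: 0.7099 × 1.606 × 0.8528 = 0.97228
NXs→SLV→HVN→NXs: 1.136 × 0.6025 × 1.36 = 0.93084
Maximum is NXs→HVN→SLV→NXs at 0.9723; no arbitrage — every cycle loses value.

0.9723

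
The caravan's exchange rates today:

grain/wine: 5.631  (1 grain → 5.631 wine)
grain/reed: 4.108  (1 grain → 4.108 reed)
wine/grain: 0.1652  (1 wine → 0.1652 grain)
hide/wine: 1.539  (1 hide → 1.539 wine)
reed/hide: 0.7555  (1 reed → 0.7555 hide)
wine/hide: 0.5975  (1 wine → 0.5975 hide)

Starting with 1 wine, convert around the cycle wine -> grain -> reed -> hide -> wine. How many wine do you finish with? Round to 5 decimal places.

0.78907

1 wine × 0.1652 = 0.1652 grain
0.1652 grain × 4.108 = 0.6786416 reed
0.6786416 reed × 0.7555 = 0.5127137288 hide
0.5127137288 hide × 1.539 = 0.7890664286232 wine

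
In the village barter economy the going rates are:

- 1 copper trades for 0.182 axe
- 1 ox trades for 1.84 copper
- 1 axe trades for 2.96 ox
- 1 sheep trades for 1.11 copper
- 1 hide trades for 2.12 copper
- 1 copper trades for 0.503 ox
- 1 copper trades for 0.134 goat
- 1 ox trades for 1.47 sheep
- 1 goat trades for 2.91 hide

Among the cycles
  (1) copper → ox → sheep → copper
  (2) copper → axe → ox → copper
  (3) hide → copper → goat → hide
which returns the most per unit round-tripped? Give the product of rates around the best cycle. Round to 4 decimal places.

0.9912

(1) 0.503 × 1.47 × 1.11 = 0.82075
(2) 0.182 × 2.96 × 1.84 = 0.99124
(3) 2.12 × 0.134 × 2.91 = 0.82667
Highest is cycle (2) at 0.9912 (≤1, no arbitrage).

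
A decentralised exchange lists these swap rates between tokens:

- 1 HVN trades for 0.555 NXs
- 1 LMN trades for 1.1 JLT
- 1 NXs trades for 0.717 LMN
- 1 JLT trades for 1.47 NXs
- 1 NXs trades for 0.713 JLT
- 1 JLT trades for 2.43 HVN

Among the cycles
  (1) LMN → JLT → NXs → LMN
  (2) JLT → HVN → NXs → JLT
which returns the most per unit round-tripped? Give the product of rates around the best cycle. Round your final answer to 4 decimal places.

1.1594

(1) 1.1 × 1.47 × 0.717 = 1.15939
(2) 2.43 × 0.555 × 0.713 = 0.96159
Highest is cycle (1) at 1.1594 (>1, arbitrage).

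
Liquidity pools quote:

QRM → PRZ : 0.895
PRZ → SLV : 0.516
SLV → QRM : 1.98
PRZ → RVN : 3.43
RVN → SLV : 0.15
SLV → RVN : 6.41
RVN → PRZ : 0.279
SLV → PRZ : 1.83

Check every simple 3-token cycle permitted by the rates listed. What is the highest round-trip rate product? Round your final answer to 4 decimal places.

SLV→PRZ→RVN→SLV: 1.83 × 3.43 × 0.15 = 0.94154
SLV→RVN→PRZ→SLV: 6.41 × 0.279 × 0.516 = 0.92281
SLV→QRM→PRZ→SLV: 1.98 × 0.895 × 0.516 = 0.91440
Maximum is SLV→PRZ→RVN→SLV at 0.9415; no arbitrage — every cycle loses value.

0.9415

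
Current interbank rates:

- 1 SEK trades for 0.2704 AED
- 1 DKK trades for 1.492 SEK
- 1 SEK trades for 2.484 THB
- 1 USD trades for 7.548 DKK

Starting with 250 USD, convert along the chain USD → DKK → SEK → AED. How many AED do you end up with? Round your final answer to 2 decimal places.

761.29

250 USD × 7.548 = 1887 DKK
1887 DKK × 1.492 = 2815.404 SEK
2815.404 SEK × 0.2704 = 761.2852416 AED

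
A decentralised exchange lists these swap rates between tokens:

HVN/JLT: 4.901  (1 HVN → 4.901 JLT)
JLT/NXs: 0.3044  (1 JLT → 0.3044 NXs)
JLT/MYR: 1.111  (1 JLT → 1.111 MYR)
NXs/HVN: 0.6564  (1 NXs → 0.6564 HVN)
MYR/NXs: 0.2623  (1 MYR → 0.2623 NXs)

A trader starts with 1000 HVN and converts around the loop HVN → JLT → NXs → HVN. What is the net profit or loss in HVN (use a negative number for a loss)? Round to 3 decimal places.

1000 HVN × 4.901 = 4901 JLT
4901 JLT × 0.3044 = 1491.8644 NXs
1491.8644 NXs × 0.6564 = 979.25979216 HVN
Net change: 979.25979216 − 1000 = -20.74020784 HVN

-20.740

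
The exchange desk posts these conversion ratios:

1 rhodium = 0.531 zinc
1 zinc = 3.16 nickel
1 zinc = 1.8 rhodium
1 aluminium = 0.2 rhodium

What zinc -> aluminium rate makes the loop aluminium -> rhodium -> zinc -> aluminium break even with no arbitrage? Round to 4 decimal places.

9.4162

Known legs of the cycle: 0.2 × 0.531 = 0.1062
For no arbitrage the full-cycle product must be 1, so the missing rate is 1 / 0.1062 ≈ 9.416196.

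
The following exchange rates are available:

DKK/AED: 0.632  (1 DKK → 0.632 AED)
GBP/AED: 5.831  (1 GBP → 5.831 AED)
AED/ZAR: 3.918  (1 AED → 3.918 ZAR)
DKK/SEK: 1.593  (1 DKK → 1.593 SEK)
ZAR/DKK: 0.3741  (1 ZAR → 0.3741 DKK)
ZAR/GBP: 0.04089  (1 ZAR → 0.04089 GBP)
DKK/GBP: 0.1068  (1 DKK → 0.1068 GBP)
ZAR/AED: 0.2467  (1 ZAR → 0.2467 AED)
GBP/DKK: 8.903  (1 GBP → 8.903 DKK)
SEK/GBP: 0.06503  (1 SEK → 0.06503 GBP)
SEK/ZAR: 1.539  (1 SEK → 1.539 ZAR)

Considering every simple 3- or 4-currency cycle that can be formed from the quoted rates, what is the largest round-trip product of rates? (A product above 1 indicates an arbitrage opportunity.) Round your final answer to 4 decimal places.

0.9342

GBP→AED→ZAR→GBP: 5.831 × 3.918 × 0.04089 = 0.93417
AED→ZAR→DKK→AED: 3.918 × 0.3741 × 0.632 = 0.92634
GBP→DKK→SEK→GBP: 8.903 × 1.593 × 0.06503 = 0.92229
SEK→ZAR→DKK→SEK: 1.539 × 0.3741 × 1.593 = 0.91715
GBP→AED→ZAR→DKK→GBP: 5.831 × 3.918 × 0.3741 × 0.1068 = 0.91278
GBP→DKK→AED→ZAR→GBP: 8.903 × 0.632 × 3.918 × 0.04089 = 0.90144
GBP→DKK→SEK→ZAR→GBP: 8.903 × 1.593 × 1.539 × 0.04089 = 0.89250
Maximum is GBP→AED→ZAR→GBP at 0.9342; no arbitrage — every cycle loses value.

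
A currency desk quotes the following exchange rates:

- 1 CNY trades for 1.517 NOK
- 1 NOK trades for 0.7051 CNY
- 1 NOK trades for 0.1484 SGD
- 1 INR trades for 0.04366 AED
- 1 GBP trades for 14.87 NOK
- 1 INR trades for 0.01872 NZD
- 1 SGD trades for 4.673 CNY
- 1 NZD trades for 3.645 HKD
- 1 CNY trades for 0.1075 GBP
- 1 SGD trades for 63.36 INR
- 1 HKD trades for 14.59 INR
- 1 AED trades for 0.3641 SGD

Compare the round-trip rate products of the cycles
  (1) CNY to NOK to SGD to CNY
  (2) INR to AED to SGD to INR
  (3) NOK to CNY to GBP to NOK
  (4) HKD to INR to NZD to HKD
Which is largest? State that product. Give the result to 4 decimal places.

1.1271

(1) 1.517 × 0.1484 × 4.673 = 1.05200
(2) 0.04366 × 0.3641 × 63.36 = 1.00721
(3) 0.7051 × 0.1075 × 14.87 = 1.12712
(4) 14.59 × 0.01872 × 3.645 = 0.99554
Highest is cycle (3) at 1.1271 (>1, arbitrage).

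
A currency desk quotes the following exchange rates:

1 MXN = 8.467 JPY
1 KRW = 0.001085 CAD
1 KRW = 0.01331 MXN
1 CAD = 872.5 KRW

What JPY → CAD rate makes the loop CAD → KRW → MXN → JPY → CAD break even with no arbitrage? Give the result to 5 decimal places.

0.01017

Known legs of the cycle: 872.5 × 0.01331 × 8.467 = 98.327059325
For no arbitrage the full-cycle product must be 1, so the missing rate is 1 / 98.327059325 ≈ 0.0101701.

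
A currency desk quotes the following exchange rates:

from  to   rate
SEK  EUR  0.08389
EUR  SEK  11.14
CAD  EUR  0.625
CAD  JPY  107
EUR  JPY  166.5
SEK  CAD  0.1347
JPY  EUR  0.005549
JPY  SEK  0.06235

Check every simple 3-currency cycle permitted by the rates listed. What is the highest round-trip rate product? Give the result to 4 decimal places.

0.9378

CAD→EUR→SEK→CAD: 0.625 × 11.14 × 0.1347 = 0.93785
JPY→SEK→CAD→JPY: 0.06235 × 0.1347 × 107 = 0.89864
JPY→SEK→EUR→JPY: 0.06235 × 0.08389 × 166.5 = 0.87089
Maximum is CAD→EUR→SEK→CAD at 0.9378; no arbitrage — every cycle loses value.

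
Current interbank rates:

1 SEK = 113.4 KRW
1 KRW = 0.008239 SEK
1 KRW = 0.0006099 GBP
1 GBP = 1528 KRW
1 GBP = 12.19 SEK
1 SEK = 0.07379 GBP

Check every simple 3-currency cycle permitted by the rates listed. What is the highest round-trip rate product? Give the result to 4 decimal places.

0.9290

SEK→GBP→KRW→SEK: 0.07379 × 1528 × 0.008239 = 0.92896
SEK→KRW→GBP→SEK: 113.4 × 0.0006099 × 12.19 = 0.84309
Maximum is SEK→GBP→KRW→SEK at 0.9290; no arbitrage — every cycle loses value.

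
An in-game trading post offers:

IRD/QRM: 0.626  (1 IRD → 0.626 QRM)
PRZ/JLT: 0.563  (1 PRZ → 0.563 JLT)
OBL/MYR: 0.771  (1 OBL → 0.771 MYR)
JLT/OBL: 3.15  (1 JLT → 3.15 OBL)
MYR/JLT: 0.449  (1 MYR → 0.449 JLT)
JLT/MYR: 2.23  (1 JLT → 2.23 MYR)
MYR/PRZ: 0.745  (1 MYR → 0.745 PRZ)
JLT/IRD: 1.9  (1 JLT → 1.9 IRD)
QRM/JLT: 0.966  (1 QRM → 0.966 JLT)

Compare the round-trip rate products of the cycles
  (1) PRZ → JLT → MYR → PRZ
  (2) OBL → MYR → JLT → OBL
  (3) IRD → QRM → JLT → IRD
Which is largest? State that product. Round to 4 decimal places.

(1) 0.563 × 2.23 × 0.745 = 0.93534
(2) 0.771 × 0.449 × 3.15 = 1.09046
(3) 0.626 × 0.966 × 1.9 = 1.14896
Highest is cycle (3) at 1.1490 (>1, arbitrage).

1.1490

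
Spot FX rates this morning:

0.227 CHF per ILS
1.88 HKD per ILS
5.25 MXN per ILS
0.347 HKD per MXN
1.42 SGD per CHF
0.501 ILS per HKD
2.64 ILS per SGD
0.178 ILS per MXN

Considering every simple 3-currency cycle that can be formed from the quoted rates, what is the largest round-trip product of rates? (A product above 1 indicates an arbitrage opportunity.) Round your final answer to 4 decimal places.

ILS→MXN→HKD→ILS: 5.25 × 0.347 × 0.501 = 0.91270
ILS→CHF→SGD→ILS: 0.227 × 1.42 × 2.64 = 0.85098
Maximum is ILS→MXN→HKD→ILS at 0.9127; no arbitrage — every cycle loses value.

0.9127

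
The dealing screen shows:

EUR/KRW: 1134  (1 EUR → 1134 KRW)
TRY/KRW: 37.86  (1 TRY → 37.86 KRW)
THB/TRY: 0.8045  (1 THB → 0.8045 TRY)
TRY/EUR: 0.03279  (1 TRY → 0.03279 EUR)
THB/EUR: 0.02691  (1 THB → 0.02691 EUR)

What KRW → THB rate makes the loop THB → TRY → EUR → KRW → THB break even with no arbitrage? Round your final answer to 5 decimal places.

0.03343

Known legs of the cycle: 0.8045 × 0.03279 × 1134 = 29.91441537
For no arbitrage the full-cycle product must be 1, so the missing rate is 1 / 29.91441537 ≈ 0.0334287.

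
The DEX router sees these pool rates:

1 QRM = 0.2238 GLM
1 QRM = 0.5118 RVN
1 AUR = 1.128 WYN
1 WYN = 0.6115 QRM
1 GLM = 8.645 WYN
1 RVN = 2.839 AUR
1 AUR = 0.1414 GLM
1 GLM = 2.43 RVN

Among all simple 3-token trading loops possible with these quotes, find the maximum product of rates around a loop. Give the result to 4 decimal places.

1.1831

WYN→QRM→GLM→WYN: 0.6115 × 0.2238 × 8.645 = 1.18310
AUR→GLM→RVN→AUR: 0.1414 × 2.43 × 2.839 = 0.97549
Maximum is WYN→QRM→GLM→WYN at 1.1831; arbitrage exists.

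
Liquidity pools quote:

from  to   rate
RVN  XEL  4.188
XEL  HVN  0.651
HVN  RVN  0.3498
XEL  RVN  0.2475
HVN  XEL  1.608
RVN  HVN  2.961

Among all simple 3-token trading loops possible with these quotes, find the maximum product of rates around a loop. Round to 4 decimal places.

RVN→HVN→XEL→RVN: 2.961 × 1.608 × 0.2475 = 1.17842
RVN→XEL→HVN→RVN: 4.188 × 0.651 × 0.3498 = 0.95369
Maximum is RVN→HVN→XEL→RVN at 1.1784; arbitrage exists.

1.1784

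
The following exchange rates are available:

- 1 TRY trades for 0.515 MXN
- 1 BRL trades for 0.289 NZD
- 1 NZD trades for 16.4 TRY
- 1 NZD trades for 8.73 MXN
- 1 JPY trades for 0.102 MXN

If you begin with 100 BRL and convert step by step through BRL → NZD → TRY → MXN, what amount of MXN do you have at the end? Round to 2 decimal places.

100 BRL × 0.289 = 28.9 NZD
28.9 NZD × 16.4 = 473.96 TRY
473.96 TRY × 0.515 = 244.0894 MXN

244.09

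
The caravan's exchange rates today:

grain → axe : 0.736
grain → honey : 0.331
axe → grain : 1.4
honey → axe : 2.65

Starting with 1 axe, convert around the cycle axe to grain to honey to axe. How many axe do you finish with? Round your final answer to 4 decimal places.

1.2280

1 axe × 1.4 = 1.4 grain
1.4 grain × 0.331 = 0.4634 honey
0.4634 honey × 2.65 = 1.22801 axe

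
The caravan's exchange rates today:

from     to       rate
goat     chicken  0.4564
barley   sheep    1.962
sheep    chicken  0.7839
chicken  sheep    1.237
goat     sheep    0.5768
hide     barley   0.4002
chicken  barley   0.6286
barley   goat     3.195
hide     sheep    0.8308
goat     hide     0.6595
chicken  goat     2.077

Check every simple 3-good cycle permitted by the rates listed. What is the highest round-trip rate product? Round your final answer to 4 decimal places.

chicken→barley→sheep→chicken: 0.6286 × 1.962 × 0.7839 = 0.96679
chicken→goat→sheep→chicken: 2.077 × 0.5768 × 0.7839 = 0.93912
chicken→barley→goat→chicken: 0.6286 × 3.195 × 0.4564 = 0.91662
barley→goat→hide→barley: 3.195 × 0.6595 × 0.4002 = 0.84326
Maximum is chicken→barley→sheep→chicken at 0.9668; no arbitrage — every cycle loses value.

0.9668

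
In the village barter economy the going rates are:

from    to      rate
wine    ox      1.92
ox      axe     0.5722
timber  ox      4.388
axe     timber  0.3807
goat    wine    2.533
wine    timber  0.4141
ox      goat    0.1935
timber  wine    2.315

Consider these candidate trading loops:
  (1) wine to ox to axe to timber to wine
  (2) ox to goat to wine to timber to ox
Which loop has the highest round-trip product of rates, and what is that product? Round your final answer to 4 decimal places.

(1) 1.92 × 0.5722 × 0.3807 × 2.315 = 0.96824
(2) 0.1935 × 2.533 × 0.4141 × 4.388 = 0.89061
Highest is cycle (1) at 0.9682 (≤1, no arbitrage).

0.9682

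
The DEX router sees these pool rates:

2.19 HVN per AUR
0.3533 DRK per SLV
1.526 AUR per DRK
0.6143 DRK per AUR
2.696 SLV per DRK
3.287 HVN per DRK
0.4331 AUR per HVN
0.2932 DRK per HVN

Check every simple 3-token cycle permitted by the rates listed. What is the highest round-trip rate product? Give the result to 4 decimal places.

HVN→DRK→AUR→HVN: 0.2932 × 1.526 × 2.19 = 0.97986
HVN→AUR→DRK→HVN: 0.4331 × 0.6143 × 3.287 = 0.87452
Maximum is HVN→DRK→AUR→HVN at 0.9799; no arbitrage — every cycle loses value.

0.9799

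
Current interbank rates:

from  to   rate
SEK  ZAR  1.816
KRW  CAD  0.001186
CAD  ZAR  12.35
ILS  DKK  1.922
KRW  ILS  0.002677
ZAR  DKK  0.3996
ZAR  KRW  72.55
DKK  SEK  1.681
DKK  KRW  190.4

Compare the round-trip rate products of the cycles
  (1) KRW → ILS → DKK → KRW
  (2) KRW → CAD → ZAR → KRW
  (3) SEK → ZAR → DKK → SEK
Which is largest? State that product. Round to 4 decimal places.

1.2199

(1) 0.002677 × 1.922 × 190.4 = 0.97964
(2) 0.001186 × 12.35 × 72.55 = 1.06265
(3) 1.816 × 0.3996 × 1.681 = 1.21986
Highest is cycle (3) at 1.2199 (>1, arbitrage).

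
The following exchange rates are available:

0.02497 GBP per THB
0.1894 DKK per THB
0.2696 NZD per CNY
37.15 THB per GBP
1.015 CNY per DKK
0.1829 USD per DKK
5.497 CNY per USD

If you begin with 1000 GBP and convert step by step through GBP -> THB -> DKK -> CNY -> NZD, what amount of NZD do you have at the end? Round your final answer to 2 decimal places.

1000 GBP × 37.15 = 37150 THB
37150 THB × 0.1894 = 7036.21 DKK
7036.21 DKK × 1.015 = 7141.75315 CNY
7141.75315 CNY × 0.2696 = 1925.41664924 NZD

1925.42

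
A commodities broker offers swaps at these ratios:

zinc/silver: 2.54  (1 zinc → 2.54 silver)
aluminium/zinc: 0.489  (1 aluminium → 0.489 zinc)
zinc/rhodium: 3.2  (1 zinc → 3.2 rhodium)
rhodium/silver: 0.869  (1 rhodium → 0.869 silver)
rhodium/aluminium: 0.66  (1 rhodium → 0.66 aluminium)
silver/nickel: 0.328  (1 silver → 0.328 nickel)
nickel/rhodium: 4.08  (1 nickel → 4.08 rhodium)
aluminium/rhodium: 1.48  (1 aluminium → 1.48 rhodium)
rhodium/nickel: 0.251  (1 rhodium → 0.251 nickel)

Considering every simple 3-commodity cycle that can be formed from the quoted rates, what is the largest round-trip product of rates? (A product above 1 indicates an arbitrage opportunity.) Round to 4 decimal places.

1.1629

rhodium→silver→nickel→rhodium: 0.869 × 0.328 × 4.08 = 1.16293
rhodium→aluminium→zinc→rhodium: 0.66 × 0.489 × 3.2 = 1.03277
Maximum is rhodium→silver→nickel→rhodium at 1.1629; arbitrage exists.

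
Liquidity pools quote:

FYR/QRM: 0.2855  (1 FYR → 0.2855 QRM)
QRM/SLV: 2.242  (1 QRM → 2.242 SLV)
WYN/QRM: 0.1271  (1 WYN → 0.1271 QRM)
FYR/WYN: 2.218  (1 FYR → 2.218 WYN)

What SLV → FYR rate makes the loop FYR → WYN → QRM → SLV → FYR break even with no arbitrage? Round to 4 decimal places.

1.5822

Known legs of the cycle: 2.218 × 0.1271 × 2.242 = 0.6320372876
For no arbitrage the full-cycle product must be 1, so the missing rate is 1 / 0.6320372876 ≈ 1.582185.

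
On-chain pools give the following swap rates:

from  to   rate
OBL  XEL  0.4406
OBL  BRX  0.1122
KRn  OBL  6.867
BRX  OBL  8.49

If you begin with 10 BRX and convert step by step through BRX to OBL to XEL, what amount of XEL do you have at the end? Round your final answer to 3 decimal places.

10 BRX × 8.49 = 84.9 OBL
84.9 OBL × 0.4406 = 37.40694 XEL

37.407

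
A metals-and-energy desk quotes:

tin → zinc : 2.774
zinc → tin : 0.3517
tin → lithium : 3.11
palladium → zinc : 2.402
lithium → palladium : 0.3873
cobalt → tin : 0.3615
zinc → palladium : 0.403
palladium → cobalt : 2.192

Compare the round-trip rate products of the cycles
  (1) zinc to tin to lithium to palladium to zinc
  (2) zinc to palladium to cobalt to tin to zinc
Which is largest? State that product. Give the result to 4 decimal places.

1.0175

(1) 0.3517 × 3.11 × 0.3873 × 2.402 = 1.01754
(2) 0.403 × 2.192 × 0.3615 × 2.774 = 0.88585
Highest is cycle (1) at 1.0175 (>1, arbitrage).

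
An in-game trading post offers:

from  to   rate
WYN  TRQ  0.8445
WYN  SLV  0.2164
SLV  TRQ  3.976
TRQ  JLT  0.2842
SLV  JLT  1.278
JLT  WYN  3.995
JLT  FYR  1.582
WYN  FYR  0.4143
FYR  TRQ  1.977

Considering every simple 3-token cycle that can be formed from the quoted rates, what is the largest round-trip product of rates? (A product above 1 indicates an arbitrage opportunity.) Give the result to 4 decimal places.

JLT→WYN→SLV→JLT: 3.995 × 0.2164 × 1.278 = 1.10485
JLT→WYN→TRQ→JLT: 3.995 × 0.8445 × 0.2842 = 0.95883
JLT→FYR→TRQ→JLT: 1.582 × 1.977 × 0.2842 = 0.88887
Maximum is JLT→WYN→SLV→JLT at 1.1049; arbitrage exists.

1.1049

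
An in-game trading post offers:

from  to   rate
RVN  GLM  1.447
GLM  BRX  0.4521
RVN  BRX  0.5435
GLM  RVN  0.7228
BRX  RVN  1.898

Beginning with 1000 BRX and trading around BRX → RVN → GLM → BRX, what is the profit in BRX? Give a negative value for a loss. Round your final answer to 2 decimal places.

1000 BRX × 1.898 = 1898 RVN
1898 RVN × 1.447 = 2746.406 GLM
2746.406 GLM × 0.4521 = 1241.6501526 BRX
Net change: 1241.6501526 − 1000 = 241.6501526 BRX

241.65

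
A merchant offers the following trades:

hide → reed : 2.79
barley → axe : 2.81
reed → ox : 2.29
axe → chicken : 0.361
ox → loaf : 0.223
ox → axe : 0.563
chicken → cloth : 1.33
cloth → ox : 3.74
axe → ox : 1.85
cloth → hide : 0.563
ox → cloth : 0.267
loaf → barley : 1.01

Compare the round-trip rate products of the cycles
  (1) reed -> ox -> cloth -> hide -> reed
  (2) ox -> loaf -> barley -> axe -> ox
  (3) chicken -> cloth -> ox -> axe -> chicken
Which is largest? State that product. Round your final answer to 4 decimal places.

(1) 2.29 × 0.267 × 0.563 × 2.79 = 0.96042
(2) 0.223 × 1.01 × 2.81 × 1.85 = 1.17086
(3) 1.33 × 3.74 × 0.563 × 0.361 = 1.01097
Highest is cycle (2) at 1.1709 (>1, arbitrage).

1.1709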